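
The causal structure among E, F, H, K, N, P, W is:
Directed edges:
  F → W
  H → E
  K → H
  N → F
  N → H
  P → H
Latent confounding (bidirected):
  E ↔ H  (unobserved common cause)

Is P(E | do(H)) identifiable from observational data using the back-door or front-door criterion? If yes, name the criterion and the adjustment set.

desc(H)\{H}={E}; candidates ⊆ {F,K,N,P,W}.
H↔E: latent back-door arc(s) into H.
size 0: {}; under {} H still reaches {E,F,K,N,P,W} ∋ E.
size 1: {F}, {K}, {N} …(+2); under {F} H still reaches {E,K,N,P} ∋ E.
size 2: {F,K}, {F,N}, {F,P} …(+7); under {F,K} H still reaches {E,N,P} ∋ E.
H↔E cannot be blocked by any observed set — no back-door set.
No mediator lies on a directed H→…→E path.
Neither criterion identifies P(E|do(H)) in this graph.

P(E|do(H)): not identifiable (no BD/FD set).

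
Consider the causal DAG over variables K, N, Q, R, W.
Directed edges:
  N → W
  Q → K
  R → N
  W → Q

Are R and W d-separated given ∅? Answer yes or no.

Bayes-Ball from R | ∅ reaches {K,N,Q,W}.
W ∈ reach(R|∅) ⇒ R ⊥̸ W | ∅.

No — R and W are d-connected given ∅.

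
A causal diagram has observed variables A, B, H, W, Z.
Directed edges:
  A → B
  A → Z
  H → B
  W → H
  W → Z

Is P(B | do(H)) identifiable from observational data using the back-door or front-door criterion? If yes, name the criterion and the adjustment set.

P(B|do(H)): backdoor, adjust for ∅.

desc(H)\{H}={B}; candidates ⊆ {A,W,Z}.
∅: H⊥B given ∅ in G with H→· removed — back-door holds.
P(B|do(H)) = P(B|H) — no adjustment needed.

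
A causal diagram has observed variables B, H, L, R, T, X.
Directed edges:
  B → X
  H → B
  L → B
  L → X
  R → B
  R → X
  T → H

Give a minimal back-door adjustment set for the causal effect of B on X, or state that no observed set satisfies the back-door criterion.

desc(B)\{B}={X}; candidates ⊆ {H,L,R,T}.
size 0: {}; under {} B still reaches {H,L,R,T,X} ∋ X.
size 1: {H}, {L}, {R} …(+1); under {H} B still reaches {L,R,X} ∋ X.
{L,R}: B⊥X given {L,R} in G with B→· removed — back-door holds.

B→X: minimal back-door set {L, R}.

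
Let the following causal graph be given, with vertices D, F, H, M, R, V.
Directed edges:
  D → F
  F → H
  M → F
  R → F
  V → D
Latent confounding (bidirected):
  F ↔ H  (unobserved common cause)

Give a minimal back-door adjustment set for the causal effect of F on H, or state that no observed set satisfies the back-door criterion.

desc(F)\{F}={H}; candidates ⊆ {D,M,R,V}.
F↔H: latent back-door arc(s) into F.
size 0: {}; under {} F still reaches {D,H,M,R,V} ∋ H.
size 1: {D}, {M}, {R} …(+1); under {D} F still reaches {H,M,R} ∋ H.
size 2: {D,M}, {D,R}, {D,V} …(+3); under {D,M} F still reaches {H,R} ∋ H.
F↔H cannot be blocked by any observed set — no back-door set.

F→H: no observed back-door set.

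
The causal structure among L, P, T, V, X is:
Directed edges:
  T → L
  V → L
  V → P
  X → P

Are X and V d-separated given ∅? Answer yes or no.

Bayes-Ball from X | ∅ reaches {P}.
V ∉ reach(X|∅) ⇒ X ⊥ V | ∅.

Yes — X ⊥ V | ∅.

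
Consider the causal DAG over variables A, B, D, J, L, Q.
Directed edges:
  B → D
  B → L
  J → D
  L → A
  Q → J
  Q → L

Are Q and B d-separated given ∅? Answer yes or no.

Bayes-Ball from Q | ∅ reaches {A,D,J,L}.
B ∉ reach(Q|∅) ⇒ Q ⊥ B | ∅.

Yes — Q ⊥ B | ∅.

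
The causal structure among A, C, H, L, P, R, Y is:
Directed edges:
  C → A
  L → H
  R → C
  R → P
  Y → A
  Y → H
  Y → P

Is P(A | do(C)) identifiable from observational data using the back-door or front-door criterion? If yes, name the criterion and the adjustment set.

P(A|do(C)): backdoor, adjust for ∅.

desc(C)\{C}={A}; candidates ⊆ {H,L,P,R,Y}.
∅: C⊥A given ∅ in G with C→· removed — back-door holds.
P(A|do(C)) = P(A|C) — no adjustment needed.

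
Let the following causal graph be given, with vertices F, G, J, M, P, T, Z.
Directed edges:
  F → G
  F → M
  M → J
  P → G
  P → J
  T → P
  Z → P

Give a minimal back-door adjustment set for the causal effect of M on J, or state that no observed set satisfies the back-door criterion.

desc(M)\{M}={J}; candidates ⊆ {F,G,P,T,Z}.
∅: M⊥J given ∅ in G with M→· removed — back-door holds.

M→J: minimal back-door set ∅.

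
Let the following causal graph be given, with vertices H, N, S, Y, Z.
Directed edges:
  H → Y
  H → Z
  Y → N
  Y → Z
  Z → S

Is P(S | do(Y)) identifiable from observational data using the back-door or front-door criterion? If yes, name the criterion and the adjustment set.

desc(Y)\{Y}={N,S,Z}; candidates ⊆ {H}.
size 0: {}; under {} Y still reaches {H,S,Z} ∋ S.
{H}: Y⊥S given {H} in G with Y→· removed — back-door holds.
P(S|do(Y)) = Σ_{H} P(S|Y,H)·P(H).

P(S|do(Y)): backdoor, adjust for {H}.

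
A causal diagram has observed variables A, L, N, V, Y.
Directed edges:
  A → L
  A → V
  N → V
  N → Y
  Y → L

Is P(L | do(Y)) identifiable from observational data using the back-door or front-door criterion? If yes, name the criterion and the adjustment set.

desc(Y)\{Y}={L}; candidates ⊆ {A,N,V}.
∅: Y⊥L given ∅ in G with Y→· removed — back-door holds.
P(L|do(Y)) = P(L|Y) — no adjustment needed.

P(L|do(Y)): backdoor, adjust for ∅.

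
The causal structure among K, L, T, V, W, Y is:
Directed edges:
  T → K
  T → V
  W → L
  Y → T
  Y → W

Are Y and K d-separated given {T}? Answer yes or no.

Bayes-Ball from Y | {T} reaches {L,W}.
K ∉ reach(Y|{T}) ⇒ Y ⊥ K | {T}.

Yes — Y ⊥ K | {T}.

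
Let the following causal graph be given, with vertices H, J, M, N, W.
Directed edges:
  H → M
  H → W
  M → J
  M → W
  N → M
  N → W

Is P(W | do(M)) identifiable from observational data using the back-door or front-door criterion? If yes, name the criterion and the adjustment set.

desc(M)\{M}={J,W}; candidates ⊆ {H,N}.
size 0: {}; under {} M still reaches {H,N,W} ∋ W.
size 1: {H}, {N}; under {H} M still reaches {N,W} ∋ W.
{H,N}: M⊥W given {H,N} in G with M→· removed — back-door holds.
P(W|do(M)) = Σ_{H,N} P(W|M,H,N)·P(H,N).

P(W|do(M)): backdoor, adjust for {H, N}.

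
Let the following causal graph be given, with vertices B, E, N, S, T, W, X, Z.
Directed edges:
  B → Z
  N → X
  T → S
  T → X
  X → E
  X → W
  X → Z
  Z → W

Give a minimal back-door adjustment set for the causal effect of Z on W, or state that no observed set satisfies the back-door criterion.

desc(Z)\{Z}={W}; candidates ⊆ {B,E,N,S,T,X}.
size 0: {}; under {} Z still reaches {B,E,N,S,T,W,X} ∋ W.
{X}: Z⊥W given {X} in G with Z→· removed — back-door holds.

Z→W: minimal back-door set {X}.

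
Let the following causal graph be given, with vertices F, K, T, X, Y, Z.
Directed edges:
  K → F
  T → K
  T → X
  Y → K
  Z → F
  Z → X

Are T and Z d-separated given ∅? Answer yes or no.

Yes — T ⊥ Z | ∅.

Bayes-Ball from T | ∅ reaches {F,K,X}.
Z ∉ reach(T|∅) ⇒ T ⊥ Z | ∅.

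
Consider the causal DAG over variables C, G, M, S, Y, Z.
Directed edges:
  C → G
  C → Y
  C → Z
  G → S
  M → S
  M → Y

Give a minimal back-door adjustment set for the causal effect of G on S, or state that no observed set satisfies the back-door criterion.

G→S: minimal back-door set ∅.

desc(G)\{G}={S}; candidates ⊆ {C,M,Y,Z}.
∅: G⊥S given ∅ in G with G→· removed — back-door holds.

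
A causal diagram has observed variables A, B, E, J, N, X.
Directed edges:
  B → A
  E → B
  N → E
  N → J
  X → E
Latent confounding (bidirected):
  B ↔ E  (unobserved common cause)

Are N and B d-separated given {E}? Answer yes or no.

No — N and B are d-connected given {E}.

Bayes-Ball from N | {E} reaches {A,B,J,X}.
B ∈ reach(N|{E}) ⇒ N ⊥̸ B | {E}.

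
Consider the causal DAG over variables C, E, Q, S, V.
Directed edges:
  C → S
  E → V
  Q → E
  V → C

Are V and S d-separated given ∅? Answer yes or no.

No — V and S are d-connected given ∅.

Bayes-Ball from V | ∅ reaches {C,E,Q,S}.
S ∈ reach(V|∅) ⇒ V ⊥̸ S | ∅.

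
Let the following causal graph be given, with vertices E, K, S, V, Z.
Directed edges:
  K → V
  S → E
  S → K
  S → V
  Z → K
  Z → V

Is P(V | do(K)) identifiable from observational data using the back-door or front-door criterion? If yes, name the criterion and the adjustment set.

P(V|do(K)): backdoor, adjust for {S, Z}.

desc(K)\{K}={V}; candidates ⊆ {E,S,Z}.
size 0: {}; under {} K still reaches {E,S,V,Z} ∋ V.
size 1: {E}, {S}, {Z}; under {E} K still reaches {S,V,Z} ∋ V.
{S,Z}: K⊥V given {S,Z} in G with K→· removed — back-door holds.
P(V|do(K)) = Σ_{S,Z} P(V|K,S,Z)·P(S,Z).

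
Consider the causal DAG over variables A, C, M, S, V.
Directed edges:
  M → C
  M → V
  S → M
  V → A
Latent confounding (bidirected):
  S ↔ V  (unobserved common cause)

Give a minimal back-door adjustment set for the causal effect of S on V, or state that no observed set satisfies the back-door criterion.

desc(S)\{S}={A,C,M,V}; candidates ⊆ {—}.
S↔V: latent back-door arc(s) into S.
size 0: {}; under {} S still reaches {A,V} ∋ V.
S↔V cannot be blocked by any observed set — no back-door set.

S→V: no observed back-door set.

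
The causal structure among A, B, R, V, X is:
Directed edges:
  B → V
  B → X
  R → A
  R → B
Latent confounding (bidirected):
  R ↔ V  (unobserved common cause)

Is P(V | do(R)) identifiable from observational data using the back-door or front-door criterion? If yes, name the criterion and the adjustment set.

desc(R)\{R}={A,B,V,X}; candidates ⊆ {—}.
R↔V: latent back-door arc(s) into R.
size 0: {}; under {} R still reaches {V} ∋ V.
R↔V cannot be blocked by any observed set — no back-door set.
{B}: (i) intercepts every directed R→V path; (ii) no back-door R→{B}; (iii) {R} blocks every back-door {B}→V. Front-door holds.
P(V|do(R)) = Σ_{B} P(B|R) Σ_{R'} P(V|B,R')P(R').

P(V|do(R)): frontdoor, adjust for {B}.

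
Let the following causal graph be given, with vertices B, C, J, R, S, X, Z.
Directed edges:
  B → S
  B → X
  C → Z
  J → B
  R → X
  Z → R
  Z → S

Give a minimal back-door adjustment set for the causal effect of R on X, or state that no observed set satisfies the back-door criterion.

R→X: minimal back-door set ∅.

desc(R)\{R}={X}; candidates ⊆ {B,C,J,S,Z}.
∅: R⊥X given ∅ in G with R→· removed — back-door holds.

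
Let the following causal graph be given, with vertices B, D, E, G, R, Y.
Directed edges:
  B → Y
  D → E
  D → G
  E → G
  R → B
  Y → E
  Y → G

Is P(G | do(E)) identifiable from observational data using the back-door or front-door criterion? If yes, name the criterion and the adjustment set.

P(G|do(E)): backdoor, adjust for {D, Y}.

desc(E)\{E}={G}; candidates ⊆ {B,D,R,Y}.
size 0: {}; under {} E still reaches {B,D,G,R,Y} ∋ G.
size 1: {B}, {D}, {R} …(+1); under {B} E still reaches {D,G,Y} ∋ G.
{D,Y}: E⊥G given {D,Y} in G with E→· removed — back-door holds.
P(G|do(E)) = Σ_{D,Y} P(G|E,D,Y)·P(D,Y).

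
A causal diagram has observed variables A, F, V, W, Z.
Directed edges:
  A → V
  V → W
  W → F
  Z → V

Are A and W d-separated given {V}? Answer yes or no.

Bayes-Ball from A | {V} reaches {Z}.
W ∉ reach(A|{V}) ⇒ A ⊥ W | {V}.

Yes — A ⊥ W | {V}.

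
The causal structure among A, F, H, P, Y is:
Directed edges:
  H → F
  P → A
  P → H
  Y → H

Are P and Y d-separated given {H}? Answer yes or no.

Bayes-Ball from P | {H} reaches {A,Y}.
Y ∈ reach(P|{H}) ⇒ P ⊥̸ Y | {H}.

No — P and Y are d-connected given {H}.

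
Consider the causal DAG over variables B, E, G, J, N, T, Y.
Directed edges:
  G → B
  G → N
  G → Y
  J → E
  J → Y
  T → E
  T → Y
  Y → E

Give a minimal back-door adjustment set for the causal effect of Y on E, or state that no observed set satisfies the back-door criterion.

desc(Y)\{Y}={E}; candidates ⊆ {B,G,J,N,T}.
size 0: {}; under {} Y still reaches {B,E,G,J,N,T} ∋ E.
size 1: {B}, {G}, {J} …(+2); under {B} Y still reaches {E,G,J,N,T} ∋ E.
{J,T}: Y⊥E given {J,T} in G with Y→· removed — back-door holds.

Y→E: minimal back-door set {J, T}.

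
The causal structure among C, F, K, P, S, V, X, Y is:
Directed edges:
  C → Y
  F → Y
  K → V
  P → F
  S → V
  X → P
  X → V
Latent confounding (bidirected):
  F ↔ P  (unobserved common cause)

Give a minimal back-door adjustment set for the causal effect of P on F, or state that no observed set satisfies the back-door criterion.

desc(P)\{P}={F,Y}; candidates ⊆ {C,K,S,V,X}.
P↔F: latent back-door arc(s) into P.
size 0: {}; under {} P still reaches {F,V,X,Y} ∋ F.
size 1: {C}, {K}, {S} …(+2); under {C} P still reaches {F,V,X,Y} ∋ F.
size 2: {C,K}, {C,S}, {C,V} …(+7); under {C,K} P still reaches {F,V,X,Y} ∋ F.
P↔F cannot be blocked by any observed set — no back-door set.

P→F: no observed back-door set.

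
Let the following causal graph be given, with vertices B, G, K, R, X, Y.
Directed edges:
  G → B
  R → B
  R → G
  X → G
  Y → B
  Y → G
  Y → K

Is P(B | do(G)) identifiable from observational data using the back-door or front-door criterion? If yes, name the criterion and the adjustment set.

desc(G)\{G}={B}; candidates ⊆ {K,R,X,Y}.
size 0: {}; under {} G still reaches {B,K,R,X,Y} ∋ B.
size 1: {K}, {R}, {X} …(+1); under {K} G still reaches {B,R,X,Y} ∋ B.
{R,Y}: G⊥B given {R,Y} in G with G→· removed — back-door holds.
P(B|do(G)) = Σ_{R,Y} P(B|G,R,Y)·P(R,Y).

P(B|do(G)): backdoor, adjust for {R, Y}.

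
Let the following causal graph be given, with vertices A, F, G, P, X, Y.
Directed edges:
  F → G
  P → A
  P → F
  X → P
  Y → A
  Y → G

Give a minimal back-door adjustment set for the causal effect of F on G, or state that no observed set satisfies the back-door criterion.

F→G: minimal back-door set ∅.

desc(F)\{F}={G}; candidates ⊆ {A,P,X,Y}.
∅: F⊥G given ∅ in G with F→· removed — back-door holds.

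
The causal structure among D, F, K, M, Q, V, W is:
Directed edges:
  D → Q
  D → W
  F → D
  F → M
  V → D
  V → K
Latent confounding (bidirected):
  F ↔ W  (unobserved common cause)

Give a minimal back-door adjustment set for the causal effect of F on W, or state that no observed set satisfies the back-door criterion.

F→W: no observed back-door set.

desc(F)\{F}={D,M,Q,W}; candidates ⊆ {K,V}.
F↔W: latent back-door arc(s) into F.
size 0: {}; under {} F still reaches {W} ∋ W.
size 1: {K}, {V}; under {K} F still reaches {W} ∋ W.
size 2: {K,V}; under {K,V} F still reaches {W} ∋ W.
F↔W cannot be blocked by any observed set — no back-door set.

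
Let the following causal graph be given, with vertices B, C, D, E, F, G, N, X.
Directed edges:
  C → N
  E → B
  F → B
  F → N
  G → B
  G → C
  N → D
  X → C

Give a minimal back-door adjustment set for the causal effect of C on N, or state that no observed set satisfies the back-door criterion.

desc(C)\{C}={D,N}; candidates ⊆ {B,E,F,G,X}.
∅: C⊥N given ∅ in G with C→· removed — back-door holds.

C→N: minimal back-door set ∅.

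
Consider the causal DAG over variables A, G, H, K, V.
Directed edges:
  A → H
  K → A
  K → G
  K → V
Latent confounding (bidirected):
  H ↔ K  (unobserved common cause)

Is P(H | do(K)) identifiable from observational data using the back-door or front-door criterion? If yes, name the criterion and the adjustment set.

desc(K)\{K}={A,G,H,V}; candidates ⊆ {—}.
K↔H: latent back-door arc(s) into K.
size 0: {}; under {} K still reaches {H} ∋ H.
K↔H cannot be blocked by any observed set — no back-door set.
{A}: (i) intercepts every directed K→H path; (ii) no back-door K→{A}; (iii) {K} blocks every back-door {A}→H. Front-door holds.
P(H|do(K)) = Σ_{A} P(A|K) Σ_{K'} P(H|A,K')P(K').

P(H|do(K)): frontdoor, adjust for {A}.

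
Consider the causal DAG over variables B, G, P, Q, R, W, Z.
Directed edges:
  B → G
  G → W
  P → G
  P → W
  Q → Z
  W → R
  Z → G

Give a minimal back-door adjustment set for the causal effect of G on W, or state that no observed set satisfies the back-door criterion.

G→W: minimal back-door set {P}.

desc(G)\{G}={R,W}; candidates ⊆ {B,P,Q,Z}.
size 0: {}; under {} G still reaches {B,P,Q,R,W,Z} ∋ W.
{P}: G⊥W given {P} in G with G→· removed — back-door holds.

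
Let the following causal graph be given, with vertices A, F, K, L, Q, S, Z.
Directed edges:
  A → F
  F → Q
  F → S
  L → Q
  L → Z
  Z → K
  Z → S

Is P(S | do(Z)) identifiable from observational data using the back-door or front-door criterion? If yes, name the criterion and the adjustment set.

desc(Z)\{Z}={K,S}; candidates ⊆ {A,F,L,Q}.
∅: Z⊥S given ∅ in G with Z→· removed — back-door holds.
P(S|do(Z)) = P(S|Z) — no adjustment needed.

P(S|do(Z)): backdoor, adjust for ∅.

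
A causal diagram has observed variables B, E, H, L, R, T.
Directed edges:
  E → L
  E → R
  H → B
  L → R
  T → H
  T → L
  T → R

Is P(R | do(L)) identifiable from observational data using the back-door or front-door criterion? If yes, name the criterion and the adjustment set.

desc(L)\{L}={R}; candidates ⊆ {B,E,H,T}.
size 0: {}; under {} L still reaches {B,E,H,R,T} ∋ R.
size 1: {B}, {E}, {H} …(+1); under {B} L still reaches {E,H,R,T} ∋ R.
{E,T}: L⊥R given {E,T} in G with L→· removed — back-door holds.
P(R|do(L)) = Σ_{E,T} P(R|L,E,T)·P(E,T).

P(R|do(L)): backdoor, adjust for {E, T}.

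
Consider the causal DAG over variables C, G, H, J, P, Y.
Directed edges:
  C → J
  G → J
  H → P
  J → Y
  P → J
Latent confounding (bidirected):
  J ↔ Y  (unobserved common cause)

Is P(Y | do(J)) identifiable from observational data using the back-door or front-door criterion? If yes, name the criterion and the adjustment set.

P(Y|do(J)): not identifiable (no BD/FD set).

desc(J)\{J}={Y}; candidates ⊆ {C,G,H,P}.
J↔Y: latent back-door arc(s) into J.
size 0: {}; under {} J still reaches {C,G,H,P,Y} ∋ Y.
size 1: {C}, {G}, {H} …(+1); under {C} J still reaches {G,H,P,Y} ∋ Y.
size 2: {C,G}, {C,H}, {C,P} …(+3); under {C,G} J still reaches {H,P,Y} ∋ Y.
J↔Y cannot be blocked by any observed set — no back-door set.
No mediator lies on a directed J→…→Y path.
Neither criterion identifies P(Y|do(J)) in this graph.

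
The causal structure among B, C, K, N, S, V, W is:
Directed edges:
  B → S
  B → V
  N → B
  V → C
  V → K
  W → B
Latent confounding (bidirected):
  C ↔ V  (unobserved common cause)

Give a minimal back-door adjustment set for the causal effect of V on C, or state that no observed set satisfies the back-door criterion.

V→C: no observed back-door set.

desc(V)\{V}={C,K}; candidates ⊆ {B,N,S,W}.
V↔C: latent back-door arc(s) into V.
size 0: {}; under {} V still reaches {B,C,N,S,W} ∋ C.
size 1: {B}, {N}, {S} …(+1); under {B} V still reaches {C} ∋ C.
size 2: {B,N}, {B,S}, {B,W} …(+3); under {B,N} V still reaches {C} ∋ C.
V↔C cannot be blocked by any observed set — no back-door set.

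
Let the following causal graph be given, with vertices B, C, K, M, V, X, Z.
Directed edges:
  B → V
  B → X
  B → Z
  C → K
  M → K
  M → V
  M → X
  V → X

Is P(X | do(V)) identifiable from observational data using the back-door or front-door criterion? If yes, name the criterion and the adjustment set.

desc(V)\{V}={X}; candidates ⊆ {B,C,K,M,Z}.
size 0: {}; under {} V still reaches {B,K,M,X,Z} ∋ X.
size 1: {B}, {C}, {K} …(+2); under {B} V still reaches {K,M,X} ∋ X.
{B,M}: V⊥X given {B,M} in G with V→· removed — back-door holds.
P(X|do(V)) = Σ_{B,M} P(X|V,B,M)·P(B,M).

P(X|do(V)): backdoor, adjust for {B, M}.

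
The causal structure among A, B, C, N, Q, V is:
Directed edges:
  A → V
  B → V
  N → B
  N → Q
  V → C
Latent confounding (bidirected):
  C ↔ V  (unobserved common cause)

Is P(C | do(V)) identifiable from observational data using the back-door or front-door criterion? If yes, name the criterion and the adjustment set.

desc(V)\{V}={C}; candidates ⊆ {A,B,N,Q}.
V↔C: latent back-door arc(s) into V.
size 0: {}; under {} V still reaches {A,B,C,N,Q} ∋ C.
size 1: {A}, {B}, {N} …(+1); under {A} V still reaches {B,C,N,Q} ∋ C.
size 2: {A,B}, {A,N}, {A,Q} …(+3); under {A,B} V still reaches {C} ∋ C.
V↔C cannot be blocked by any observed set — no back-door set.
No mediator lies on a directed V→…→C path.
Neither criterion identifies P(C|do(V)) in this graph.

P(C|do(V)): not identifiable (no BD/FD set).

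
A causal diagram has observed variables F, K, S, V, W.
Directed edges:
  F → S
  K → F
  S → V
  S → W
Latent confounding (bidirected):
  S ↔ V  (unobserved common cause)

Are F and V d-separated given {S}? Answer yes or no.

Bayes-Ball from F | {S} reaches {K,V}.
V ∈ reach(F|{S}) ⇒ F ⊥̸ V | {S}.

No — F and V are d-connected given {S}.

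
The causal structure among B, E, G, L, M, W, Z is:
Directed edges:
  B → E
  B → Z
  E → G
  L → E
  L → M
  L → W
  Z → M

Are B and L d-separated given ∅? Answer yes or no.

Bayes-Ball from B | ∅ reaches {E,G,M,Z}.
L ∉ reach(B|∅) ⇒ B ⊥ L | ∅.

Yes — B ⊥ L | ∅.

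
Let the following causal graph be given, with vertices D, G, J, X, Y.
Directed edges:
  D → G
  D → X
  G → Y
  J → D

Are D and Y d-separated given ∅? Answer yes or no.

No — D and Y are d-connected given ∅.

Bayes-Ball from D | ∅ reaches {G,J,X,Y}.
Y ∈ reach(D|∅) ⇒ D ⊥̸ Y | ∅.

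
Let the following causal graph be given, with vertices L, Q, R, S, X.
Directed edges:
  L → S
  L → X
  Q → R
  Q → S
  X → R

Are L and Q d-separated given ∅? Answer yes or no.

Bayes-Ball from L | ∅ reaches {R,S,X}.
Q ∉ reach(L|∅) ⇒ L ⊥ Q | ∅.

Yes — L ⊥ Q | ∅.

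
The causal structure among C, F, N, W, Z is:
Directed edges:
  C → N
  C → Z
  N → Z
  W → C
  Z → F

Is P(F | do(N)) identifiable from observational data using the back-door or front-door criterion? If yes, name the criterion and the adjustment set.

P(F|do(N)): backdoor, adjust for {C}.

desc(N)\{N}={F,Z}; candidates ⊆ {C,W}.
size 0: {}; under {} N still reaches {C,F,W,Z} ∋ F.
{C}: N⊥F given {C} in G with N→· removed — back-door holds.
P(F|do(N)) = Σ_{C} P(F|N,C)·P(C).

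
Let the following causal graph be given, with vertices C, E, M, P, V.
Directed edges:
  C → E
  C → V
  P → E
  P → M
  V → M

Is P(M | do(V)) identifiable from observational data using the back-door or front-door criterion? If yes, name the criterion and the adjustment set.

P(M|do(V)): backdoor, adjust for ∅.

desc(V)\{V}={M}; candidates ⊆ {C,E,P}.
∅: V⊥M given ∅ in G with V→· removed — back-door holds.
P(M|do(V)) = P(M|V) — no adjustment needed.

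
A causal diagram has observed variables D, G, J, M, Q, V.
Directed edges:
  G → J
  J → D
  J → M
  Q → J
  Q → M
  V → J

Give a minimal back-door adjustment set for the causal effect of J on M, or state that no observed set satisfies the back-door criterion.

J→M: minimal back-door set {Q}.

desc(J)\{J}={D,M}; candidates ⊆ {G,Q,V}.
size 0: {}; under {} J still reaches {G,M,Q,V} ∋ M.
{Q}: J⊥M given {Q} in G with J→· removed — back-door holds.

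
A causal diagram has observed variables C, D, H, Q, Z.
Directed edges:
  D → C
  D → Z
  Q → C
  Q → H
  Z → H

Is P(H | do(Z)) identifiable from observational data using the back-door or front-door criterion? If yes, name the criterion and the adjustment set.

desc(Z)\{Z}={H}; candidates ⊆ {C,D,Q}.
∅: Z⊥H given ∅ in G with Z→· removed — back-door holds.
P(H|do(Z)) = P(H|Z) — no adjustment needed.

P(H|do(Z)): backdoor, adjust for ∅.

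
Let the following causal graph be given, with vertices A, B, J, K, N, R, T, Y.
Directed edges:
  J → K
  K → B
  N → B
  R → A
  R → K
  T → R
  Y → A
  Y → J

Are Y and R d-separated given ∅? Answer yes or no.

Bayes-Ball from Y | ∅ reaches {A,B,J,K}.
R ∉ reach(Y|∅) ⇒ Y ⊥ R | ∅.

Yes — Y ⊥ R | ∅.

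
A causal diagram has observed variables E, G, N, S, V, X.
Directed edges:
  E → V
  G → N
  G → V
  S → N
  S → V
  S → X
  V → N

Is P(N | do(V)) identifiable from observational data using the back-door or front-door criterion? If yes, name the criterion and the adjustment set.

desc(V)\{V}={N}; candidates ⊆ {E,G,S,X}.
size 0: {}; under {} V still reaches {E,G,N,S,X} ∋ N.
size 1: {E}, {G}, {S} …(+1); under {E} V still reaches {G,N,S,X} ∋ N.
{G,S}: V⊥N given {G,S} in G with V→· removed — back-door holds.
P(N|do(V)) = Σ_{G,S} P(N|V,G,S)·P(G,S).

P(N|do(V)): backdoor, adjust for {G, S}.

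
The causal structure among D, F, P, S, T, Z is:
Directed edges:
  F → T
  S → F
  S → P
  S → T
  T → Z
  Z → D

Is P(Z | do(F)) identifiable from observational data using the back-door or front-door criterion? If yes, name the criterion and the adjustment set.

P(Z|do(F)): backdoor, adjust for {S}.

desc(F)\{F}={D,T,Z}; candidates ⊆ {P,S}.
size 0: {}; under {} F still reaches {D,P,S,T,Z} ∋ Z.
{S}: F⊥Z given {S} in G with F→· removed — back-door holds.
P(Z|do(F)) = Σ_{S} P(Z|F,S)·P(S).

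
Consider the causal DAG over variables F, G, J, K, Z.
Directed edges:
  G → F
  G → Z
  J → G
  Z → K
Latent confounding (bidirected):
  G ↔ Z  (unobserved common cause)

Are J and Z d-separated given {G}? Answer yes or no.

No — J and Z are d-connected given {G}.

Bayes-Ball from J | {G} reaches {K,Z}.
Z ∈ reach(J|{G}) ⇒ J ⊥̸ Z | {G}.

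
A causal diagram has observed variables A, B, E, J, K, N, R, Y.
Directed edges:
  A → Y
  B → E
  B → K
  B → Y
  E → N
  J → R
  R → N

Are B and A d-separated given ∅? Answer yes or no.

Bayes-Ball from B | ∅ reaches {E,K,N,Y}.
A ∉ reach(B|∅) ⇒ B ⊥ A | ∅.

Yes — B ⊥ A | ∅.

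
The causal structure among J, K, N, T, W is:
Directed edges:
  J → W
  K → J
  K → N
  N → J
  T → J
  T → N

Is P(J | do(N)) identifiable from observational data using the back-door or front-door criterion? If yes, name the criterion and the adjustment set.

P(J|do(N)): backdoor, adjust for {K, T}.

desc(N)\{N}={J,W}; candidates ⊆ {K,T}.
size 0: {}; under {} N still reaches {J,K,T,W} ∋ J.
size 1: {K}, {T}; under {K} N still reaches {J,T,W} ∋ J.
{K,T}: N⊥J given {K,T} in G with N→· removed — back-door holds.
P(J|do(N)) = Σ_{K,T} P(J|N,K,T)·P(K,T).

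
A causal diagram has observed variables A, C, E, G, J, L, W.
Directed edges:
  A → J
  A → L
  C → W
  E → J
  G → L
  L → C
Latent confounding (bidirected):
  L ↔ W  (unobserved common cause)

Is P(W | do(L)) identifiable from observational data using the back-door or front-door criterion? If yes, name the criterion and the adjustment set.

P(W|do(L)): frontdoor, adjust for {C}.

desc(L)\{L}={C,W}; candidates ⊆ {A,E,G,J}.
L↔W: latent back-door arc(s) into L.
size 0: {}; under {} L still reaches {A,G,J,W} ∋ W.
size 1: {A}, {E}, {G} …(+1); under {A} L still reaches {G,W} ∋ W.
size 2: {A,E}, {A,G}, {A,J} …(+3); under {A,E} L still reaches {G,W} ∋ W.
L↔W cannot be blocked by any observed set — no back-door set.
{C}: (i) intercepts every directed L→W path; (ii) no back-door L→{C}; (iii) {L} blocks every back-door {C}→W. Front-door holds.
P(W|do(L)) = Σ_{C} P(C|L) Σ_{L'} P(W|C,L')P(L').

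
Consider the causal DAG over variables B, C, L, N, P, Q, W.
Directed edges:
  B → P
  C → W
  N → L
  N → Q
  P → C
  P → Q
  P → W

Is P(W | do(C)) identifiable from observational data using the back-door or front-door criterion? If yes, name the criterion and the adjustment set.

P(W|do(C)): backdoor, adjust for {P}.

desc(C)\{C}={W}; candidates ⊆ {B,L,N,P,Q}.
size 0: {}; under {} C still reaches {B,P,Q,W} ∋ W.
{P}: C⊥W given {P} in G with C→· removed — back-door holds.
P(W|do(C)) = Σ_{P} P(W|C,P)·P(P).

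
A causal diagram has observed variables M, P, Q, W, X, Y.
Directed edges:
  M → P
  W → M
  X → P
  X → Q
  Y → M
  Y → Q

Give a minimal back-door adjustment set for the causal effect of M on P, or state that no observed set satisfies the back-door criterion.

desc(M)\{M}={P}; candidates ⊆ {Q,W,X,Y}.
∅: M⊥P given ∅ in G with M→· removed — back-door holds.

M→P: minimal back-door set ∅.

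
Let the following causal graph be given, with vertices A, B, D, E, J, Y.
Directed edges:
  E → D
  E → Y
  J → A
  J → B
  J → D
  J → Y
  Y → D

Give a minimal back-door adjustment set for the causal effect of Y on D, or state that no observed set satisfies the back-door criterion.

Y→D: minimal back-door set {E, J}.

desc(Y)\{Y}={D}; candidates ⊆ {A,B,E,J}.
size 0: {}; under {} Y still reaches {A,B,D,E,J} ∋ D.
size 1: {A}, {B}, {E} …(+1); under {A} Y still reaches {B,D,E,J} ∋ D.
{E,J}: Y⊥D given {E,J} in G with Y→· removed — back-door holds.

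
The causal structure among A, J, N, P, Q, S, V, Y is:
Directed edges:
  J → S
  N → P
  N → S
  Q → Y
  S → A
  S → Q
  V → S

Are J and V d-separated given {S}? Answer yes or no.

No — J and V are d-connected given {S}.

Bayes-Ball from J | {S} reaches {N,P,V}.
V ∈ reach(J|{S}) ⇒ J ⊥̸ V | {S}.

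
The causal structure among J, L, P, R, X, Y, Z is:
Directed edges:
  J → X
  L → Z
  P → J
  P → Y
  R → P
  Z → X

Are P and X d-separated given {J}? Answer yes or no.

Bayes-Ball from P | {J} reaches {R,Y}.
X ∉ reach(P|{J}) ⇒ P ⊥ X | {J}.

Yes — P ⊥ X | {J}.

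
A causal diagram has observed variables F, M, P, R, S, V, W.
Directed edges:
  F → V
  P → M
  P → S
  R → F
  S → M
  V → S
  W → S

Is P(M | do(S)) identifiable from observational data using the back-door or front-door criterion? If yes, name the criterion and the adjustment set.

desc(S)\{S}={M}; candidates ⊆ {F,P,R,V,W}.
size 0: {}; under {} S still reaches {F,M,P,R,V,W} ∋ M.
{P}: S⊥M given {P} in G with S→· removed — back-door holds.
P(M|do(S)) = Σ_{P} P(M|S,P)·P(P).

P(M|do(S)): backdoor, adjust for {P}.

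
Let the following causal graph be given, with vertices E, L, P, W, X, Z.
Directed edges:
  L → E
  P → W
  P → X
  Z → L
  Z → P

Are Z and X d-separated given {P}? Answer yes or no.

Yes — Z ⊥ X | {P}.

Bayes-Ball from Z | {P} reaches {E,L}.
X ∉ reach(Z|{P}) ⇒ Z ⊥ X | {P}.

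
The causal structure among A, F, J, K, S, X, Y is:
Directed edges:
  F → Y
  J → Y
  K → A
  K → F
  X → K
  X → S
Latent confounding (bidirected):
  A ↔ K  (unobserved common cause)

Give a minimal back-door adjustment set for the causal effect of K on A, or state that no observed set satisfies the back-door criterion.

K→A: no observed back-door set.

desc(K)\{K}={A,F,Y}; candidates ⊆ {J,S,X}.
K↔A: latent back-door arc(s) into K.
size 0: {}; under {} K still reaches {A,S,X} ∋ A.
size 1: {J}, {S}, {X}; under {J} K still reaches {A,S,X} ∋ A.
size 2: {J,S}, {J,X}, {S,X}; under {J,S} K still reaches {A,X} ∋ A.
K↔A cannot be blocked by any observed set — no back-door set.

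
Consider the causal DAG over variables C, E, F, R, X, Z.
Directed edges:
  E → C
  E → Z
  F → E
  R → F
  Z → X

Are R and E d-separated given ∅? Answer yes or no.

No — R and E are d-connected given ∅.

Bayes-Ball from R | ∅ reaches {C,E,F,X,Z}.
E ∈ reach(R|∅) ⇒ R ⊥̸ E | ∅.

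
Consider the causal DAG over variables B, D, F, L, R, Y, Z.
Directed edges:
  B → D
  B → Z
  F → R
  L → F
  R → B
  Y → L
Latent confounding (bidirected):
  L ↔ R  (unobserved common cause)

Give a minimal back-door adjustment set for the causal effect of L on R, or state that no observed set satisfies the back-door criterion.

desc(L)\{L}={B,D,F,R,Z}; candidates ⊆ {Y}.
L↔R: latent back-door arc(s) into L.
size 0: {}; under {} L still reaches {B,D,R,Y,Z} ∋ R.
size 1: {Y}; under {Y} L still reaches {B,D,R,Z} ∋ R.
L↔R cannot be blocked by any observed set — no back-door set.

L→R: no observed back-door set.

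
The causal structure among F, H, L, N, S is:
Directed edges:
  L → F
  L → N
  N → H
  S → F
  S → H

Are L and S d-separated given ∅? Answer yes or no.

Bayes-Ball from L | ∅ reaches {F,H,N}.
S ∉ reach(L|∅) ⇒ L ⊥ S | ∅.

Yes — L ⊥ S | ∅.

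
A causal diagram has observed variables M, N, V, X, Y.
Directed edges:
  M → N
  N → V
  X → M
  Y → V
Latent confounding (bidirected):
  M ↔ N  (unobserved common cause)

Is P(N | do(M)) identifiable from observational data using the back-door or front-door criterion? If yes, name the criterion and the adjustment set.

P(N|do(M)): not identifiable (no BD/FD set).

desc(M)\{M}={N,V}; candidates ⊆ {X,Y}.
M↔N: latent back-door arc(s) into M.
size 0: {}; under {} M still reaches {N,V,X} ∋ N.
size 1: {X}, {Y}; under {X} M still reaches {N,V} ∋ N.
size 2: {X,Y}; under {X,Y} M still reaches {N,V} ∋ N.
M↔N cannot be blocked by any observed set — no back-door set.
No mediator lies on a directed M→…→N path.
Neither criterion identifies P(N|do(M)) in this graph.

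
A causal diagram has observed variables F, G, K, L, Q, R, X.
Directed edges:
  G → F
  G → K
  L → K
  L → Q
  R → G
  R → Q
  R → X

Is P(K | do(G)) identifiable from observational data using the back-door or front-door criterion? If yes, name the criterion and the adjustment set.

P(K|do(G)): backdoor, adjust for ∅.

desc(G)\{G}={F,K}; candidates ⊆ {L,Q,R,X}.
∅: G⊥K given ∅ in G with G→· removed — back-door holds.
P(K|do(G)) = P(K|G) — no adjustment needed.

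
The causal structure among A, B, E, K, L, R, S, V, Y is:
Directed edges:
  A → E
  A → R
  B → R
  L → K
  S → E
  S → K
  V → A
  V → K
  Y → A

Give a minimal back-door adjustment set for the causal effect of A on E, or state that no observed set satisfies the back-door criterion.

A→E: minimal back-door set ∅.

desc(A)\{A}={E,R}; candidates ⊆ {B,K,L,S,V,Y}.
∅: A⊥E given ∅ in G with A→· removed — back-door holds.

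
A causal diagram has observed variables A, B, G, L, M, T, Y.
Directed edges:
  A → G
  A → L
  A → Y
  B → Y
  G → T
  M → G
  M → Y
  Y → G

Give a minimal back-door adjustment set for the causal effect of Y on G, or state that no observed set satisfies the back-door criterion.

desc(Y)\{Y}={G,T}; candidates ⊆ {A,B,L,M}.
size 0: {}; under {} Y still reaches {A,B,G,L,M,T} ∋ G.
size 1: {A}, {B}, {L} …(+1); under {A} Y still reaches {B,G,M,T} ∋ G.
{A,M}: Y⊥G given {A,M} in G with Y→· removed — back-door holds.

Y→G: minimal back-door set {A, M}.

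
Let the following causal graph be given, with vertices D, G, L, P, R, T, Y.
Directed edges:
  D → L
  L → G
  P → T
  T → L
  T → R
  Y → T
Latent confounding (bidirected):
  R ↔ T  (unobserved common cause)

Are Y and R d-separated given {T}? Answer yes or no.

No — Y and R are d-connected given {T}.

Bayes-Ball from Y | {T} reaches {P,R}.
R ∈ reach(Y|{T}) ⇒ Y ⊥̸ R | {T}.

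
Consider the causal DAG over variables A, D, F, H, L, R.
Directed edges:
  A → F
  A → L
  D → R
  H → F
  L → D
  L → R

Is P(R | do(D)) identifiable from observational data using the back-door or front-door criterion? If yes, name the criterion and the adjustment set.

P(R|do(D)): backdoor, adjust for {L}.

desc(D)\{D}={R}; candidates ⊆ {A,F,H,L}.
size 0: {}; under {} D still reaches {A,F,L,R} ∋ R.
{L}: D⊥R given {L} in G with D→· removed — back-door holds.
P(R|do(D)) = Σ_{L} P(R|D,L)·P(L).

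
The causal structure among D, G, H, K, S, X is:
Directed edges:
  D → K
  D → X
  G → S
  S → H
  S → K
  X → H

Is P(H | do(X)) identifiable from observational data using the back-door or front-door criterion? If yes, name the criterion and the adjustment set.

P(H|do(X)): backdoor, adjust for ∅.

desc(X)\{X}={H}; candidates ⊆ {D,G,K,S}.
∅: X⊥H given ∅ in G with X→· removed — back-door holds.
P(H|do(X)) = P(H|X) — no adjustment needed.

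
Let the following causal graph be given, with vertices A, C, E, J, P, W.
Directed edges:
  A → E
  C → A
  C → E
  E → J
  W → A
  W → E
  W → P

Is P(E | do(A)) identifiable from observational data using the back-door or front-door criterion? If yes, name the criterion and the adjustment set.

P(E|do(A)): backdoor, adjust for {C, W}.

desc(A)\{A}={E,J}; candidates ⊆ {C,P,W}.
size 0: {}; under {} A still reaches {C,E,J,P,W} ∋ E.
size 1: {C}, {P}, {W}; under {C} A still reaches {E,J,P,W} ∋ E.
{C,W}: A⊥E given {C,W} in G with A→· removed — back-door holds.
P(E|do(A)) = Σ_{C,W} P(E|A,C,W)·P(C,W).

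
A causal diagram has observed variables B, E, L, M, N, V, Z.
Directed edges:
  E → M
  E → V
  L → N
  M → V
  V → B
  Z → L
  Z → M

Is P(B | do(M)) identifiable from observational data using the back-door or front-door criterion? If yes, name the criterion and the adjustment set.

desc(M)\{M}={B,V}; candidates ⊆ {E,L,N,Z}.
size 0: {}; under {} M still reaches {B,E,L,N,V,Z} ∋ B.
{E}: M⊥B given {E} in G with M→· removed — back-door holds.
P(B|do(M)) = Σ_{E} P(B|M,E)·P(E).

P(B|do(M)): backdoor, adjust for {E}.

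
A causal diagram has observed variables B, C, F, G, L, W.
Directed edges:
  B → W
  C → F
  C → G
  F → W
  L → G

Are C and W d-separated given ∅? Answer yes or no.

No — C and W are d-connected given ∅.

Bayes-Ball from C | ∅ reaches {F,G,W}.
W ∈ reach(C|∅) ⇒ C ⊥̸ W | ∅.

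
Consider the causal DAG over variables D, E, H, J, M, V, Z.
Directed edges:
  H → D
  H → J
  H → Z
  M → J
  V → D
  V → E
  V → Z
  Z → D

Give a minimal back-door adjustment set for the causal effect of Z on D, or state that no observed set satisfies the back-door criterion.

Z→D: minimal back-door set {H, V}.

desc(Z)\{Z}={D}; candidates ⊆ {E,H,J,M,V}.
size 0: {}; under {} Z still reaches {D,E,H,J,V} ∋ D.
size 1: {E}, {H}, {J} …(+2); under {E} Z still reaches {D,H,J,V} ∋ D.
{H,V}: Z⊥D given {H,V} in G with Z→· removed — back-door holds.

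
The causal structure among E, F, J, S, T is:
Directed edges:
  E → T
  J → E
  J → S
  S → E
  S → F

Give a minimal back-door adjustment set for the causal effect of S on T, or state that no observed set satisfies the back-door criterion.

desc(S)\{S}={E,F,T}; candidates ⊆ {J}.
size 0: {}; under {} S still reaches {E,J,T} ∋ T.
{J}: S⊥T given {J} in G with S→· removed — back-door holds.

S→T: minimal back-door set {J}.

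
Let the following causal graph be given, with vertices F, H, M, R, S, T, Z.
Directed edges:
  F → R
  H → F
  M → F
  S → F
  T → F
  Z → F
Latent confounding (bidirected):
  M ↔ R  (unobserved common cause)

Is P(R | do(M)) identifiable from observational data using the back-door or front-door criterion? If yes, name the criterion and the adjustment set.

desc(M)\{M}={F,R}; candidates ⊆ {H,S,T,Z}.
M↔R: latent back-door arc(s) into M.
size 0: {}; under {} M still reaches {R} ∋ R.
size 1: {H}, {S}, {T} …(+1); under {H} M still reaches {R} ∋ R.
size 2: {H,S}, {H,T}, {H,Z} …(+3); under {H,S} M still reaches {R} ∋ R.
M↔R cannot be blocked by any observed set — no back-door set.
{F}: (i) intercepts every directed M→R path; (ii) no back-door M→{F}; (iii) {M} blocks every back-door {F}→R. Front-door holds.
P(R|do(M)) = Σ_{F} P(F|M) Σ_{M'} P(R|F,M')P(M').

P(R|do(M)): frontdoor, adjust for {F}.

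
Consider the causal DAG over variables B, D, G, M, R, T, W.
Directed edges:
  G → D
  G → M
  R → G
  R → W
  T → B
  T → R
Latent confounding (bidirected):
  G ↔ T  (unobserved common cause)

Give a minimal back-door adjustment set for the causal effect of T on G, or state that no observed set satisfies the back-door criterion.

T→G: no observed back-door set.

desc(T)\{T}={B,D,G,M,R,W}; candidates ⊆ {—}.
T↔G: latent back-door arc(s) into T.
size 0: {}; under {} T still reaches {D,G,M} ∋ G.
T↔G cannot be blocked by any observed set — no back-door set.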